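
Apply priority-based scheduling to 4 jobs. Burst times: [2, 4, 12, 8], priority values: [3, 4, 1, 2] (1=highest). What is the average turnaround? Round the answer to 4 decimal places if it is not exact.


Sort by priority (ascending = highest first):
Order: [(1, 12), (2, 8), (3, 2), (4, 4)]
Completion times:
  Priority 1, burst=12, C=12
  Priority 2, burst=8, C=20
  Priority 3, burst=2, C=22
  Priority 4, burst=4, C=26
Average turnaround = 80/4 = 20.0

20.0


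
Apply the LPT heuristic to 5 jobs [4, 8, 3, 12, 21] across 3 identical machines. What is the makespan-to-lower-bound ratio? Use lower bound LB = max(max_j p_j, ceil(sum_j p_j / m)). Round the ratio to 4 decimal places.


LPT order: [21, 12, 8, 4, 3]
Machine loads after assignment: [21, 15, 12]
LPT makespan = 21
Lower bound = max(max_job, ceil(total/3)) = max(21, 16) = 21
Ratio = 21 / 21 = 1.0

1.0


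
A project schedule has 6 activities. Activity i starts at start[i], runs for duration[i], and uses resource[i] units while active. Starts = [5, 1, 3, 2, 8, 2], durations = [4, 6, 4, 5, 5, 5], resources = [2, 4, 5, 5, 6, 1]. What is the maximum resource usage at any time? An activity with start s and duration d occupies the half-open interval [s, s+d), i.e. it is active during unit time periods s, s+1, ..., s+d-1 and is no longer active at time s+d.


Each activity i is active on [start_i, start_i + duration_i).
Compute total resource usage per time slot:
  t=0: active resources = [], total = 0
  t=1: active resources = [4], total = 4
  t=2: active resources = [4, 5, 1], total = 10
  t=3: active resources = [4, 5, 5, 1], total = 15
  t=4: active resources = [4, 5, 5, 1], total = 15
  t=5: active resources = [2, 4, 5, 5, 1], total = 17
  t=6: active resources = [2, 4, 5, 5, 1], total = 17
  t=7: active resources = [2], total = 2
  t=8: active resources = [2, 6], total = 8
  t=9: active resources = [6], total = 6
  t=10: active resources = [6], total = 6
  t=11: active resources = [6], total = 6
  t=12: active resources = [6], total = 6
Peak resource demand = 17

17


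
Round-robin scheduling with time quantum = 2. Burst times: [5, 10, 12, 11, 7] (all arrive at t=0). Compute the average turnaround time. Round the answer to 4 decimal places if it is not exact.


Time quantum = 2
Execution trace:
  J1 runs 2 units, time = 2
  J2 runs 2 units, time = 4
  J3 runs 2 units, time = 6
  J4 runs 2 units, time = 8
  J5 runs 2 units, time = 10
  J1 runs 2 units, time = 12
  J2 runs 2 units, time = 14
  J3 runs 2 units, time = 16
  J4 runs 2 units, time = 18
  J5 runs 2 units, time = 20
  J1 runs 1 units, time = 21
  J2 runs 2 units, time = 23
  J3 runs 2 units, time = 25
  J4 runs 2 units, time = 27
  J5 runs 2 units, time = 29
  J2 runs 2 units, time = 31
  J3 runs 2 units, time = 33
  J4 runs 2 units, time = 35
  J5 runs 1 units, time = 36
  J2 runs 2 units, time = 38
  J3 runs 2 units, time = 40
  J4 runs 2 units, time = 42
  J3 runs 2 units, time = 44
  J4 runs 1 units, time = 45
Finish times: [21, 38, 44, 45, 36]
Average turnaround = 184/5 = 36.8

36.8


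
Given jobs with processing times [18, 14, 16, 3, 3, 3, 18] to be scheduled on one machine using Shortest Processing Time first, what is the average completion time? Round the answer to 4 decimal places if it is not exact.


Sort jobs by processing time (SPT order): [3, 3, 3, 14, 16, 18, 18]
Compute completion times sequentially:
  Job 1: processing = 3, completes at 3
  Job 2: processing = 3, completes at 6
  Job 3: processing = 3, completes at 9
  Job 4: processing = 14, completes at 23
  Job 5: processing = 16, completes at 39
  Job 6: processing = 18, completes at 57
  Job 7: processing = 18, completes at 75
Sum of completion times = 212
Average completion time = 212/7 = 30.2857

30.2857


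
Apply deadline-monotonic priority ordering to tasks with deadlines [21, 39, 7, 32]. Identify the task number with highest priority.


Sort tasks by relative deadline (ascending):
  Task 3: deadline = 7
  Task 1: deadline = 21
  Task 4: deadline = 32
  Task 2: deadline = 39
Priority order (highest first): [3, 1, 4, 2]
Highest priority task = 3

3


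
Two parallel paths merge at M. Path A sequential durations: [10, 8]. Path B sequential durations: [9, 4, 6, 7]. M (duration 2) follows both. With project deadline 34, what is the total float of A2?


Forward pass: ES(A2) = sum of predecessors on chain A = 10
EF = ES + duration = 10 + 8 = 18
Backward pass: LF(M) = deadline = 34; LS(M) = 34 - 2 = 32
LF(A2) = LS(M) - sum(successors on chain A) = 32 - 0 = 32
LS = LF - duration = 32 - 8 = 24
Total float = LS - ES = 24 - 10 = 14

14


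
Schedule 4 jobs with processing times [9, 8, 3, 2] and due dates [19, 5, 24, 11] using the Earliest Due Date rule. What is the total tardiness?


Sort by due date (EDD order): [(8, 5), (2, 11), (9, 19), (3, 24)]
Compute completion times and tardiness:
  Job 1: p=8, d=5, C=8, tardiness=max(0,8-5)=3
  Job 2: p=2, d=11, C=10, tardiness=max(0,10-11)=0
  Job 3: p=9, d=19, C=19, tardiness=max(0,19-19)=0
  Job 4: p=3, d=24, C=22, tardiness=max(0,22-24)=0
Total tardiness = 3

3


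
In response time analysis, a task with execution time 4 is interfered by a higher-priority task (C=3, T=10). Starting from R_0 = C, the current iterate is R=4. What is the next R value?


R_next = C + ceil(R_prev / T_hp) * C_hp
ceil(4 / 10) = ceil(0.4) = 1
Interference = 1 * 3 = 3
R_next = 4 + 3 = 7

7


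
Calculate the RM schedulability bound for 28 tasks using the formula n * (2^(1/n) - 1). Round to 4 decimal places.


Compute 2^(1/28) = 1.0250642120
Subtract 1: 1.0250642120 - 1 = 0.0250642120
Multiply by n: 28 * 0.0250642120 = 0.7017979360
Round to 4 dp: 0.7018

0.7018


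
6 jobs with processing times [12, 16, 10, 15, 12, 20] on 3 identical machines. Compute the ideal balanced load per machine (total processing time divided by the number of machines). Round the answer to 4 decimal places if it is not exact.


Total processing time = 12 + 16 + 10 + 15 + 12 + 20 = 85
Number of machines = 3
Ideal balanced load = 85 / 3 = 28.3333

28.3333


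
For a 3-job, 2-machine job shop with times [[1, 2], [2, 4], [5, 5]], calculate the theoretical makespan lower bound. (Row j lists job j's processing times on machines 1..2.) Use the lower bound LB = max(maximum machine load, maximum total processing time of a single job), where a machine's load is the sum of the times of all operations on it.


Machine loads:
  Machine 1: 1 + 2 + 5 = 8
  Machine 2: 2 + 4 + 5 = 11
Max machine load = 11
Job totals:
  Job 1: 3
  Job 2: 6
  Job 3: 10
Max job total = 10
Lower bound = max(11, 10) = 11

11


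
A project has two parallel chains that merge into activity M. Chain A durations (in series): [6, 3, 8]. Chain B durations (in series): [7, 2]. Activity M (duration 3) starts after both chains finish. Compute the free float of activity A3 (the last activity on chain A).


ES(A3) = sum of predecessors on chain A = 9
EF(A3) = ES + duration = 9 + 8 = 17
Successor of A3 is M. ES(M) = max(sum(A), sum(B)) = max(17, 9) = 17
Free float = ES(successor) - EF(current) = 17 - 17 = 0

0


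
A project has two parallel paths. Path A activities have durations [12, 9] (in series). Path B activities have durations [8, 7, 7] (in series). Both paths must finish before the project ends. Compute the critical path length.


Path A total = 12 + 9 = 21
Path B total = 8 + 7 + 7 = 22
Critical path = longest path = max(21, 22) = 22

22


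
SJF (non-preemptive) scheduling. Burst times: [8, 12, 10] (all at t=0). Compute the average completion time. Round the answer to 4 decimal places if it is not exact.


SJF order (ascending): [8, 10, 12]
Completion times:
  Job 1: burst=8, C=8
  Job 2: burst=10, C=18
  Job 3: burst=12, C=30
Average completion = 56/3 = 18.6667

18.6667


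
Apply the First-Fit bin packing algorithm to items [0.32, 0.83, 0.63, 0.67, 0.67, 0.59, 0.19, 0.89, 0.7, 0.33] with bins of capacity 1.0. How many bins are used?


Place items sequentially using First-Fit:
  Item 0.32 -> new Bin 1
  Item 0.83 -> new Bin 2
  Item 0.63 -> Bin 1 (now 0.95)
  Item 0.67 -> new Bin 3
  Item 0.67 -> new Bin 4
  Item 0.59 -> new Bin 5
  Item 0.19 -> Bin 3 (now 0.86)
  Item 0.89 -> new Bin 6
  Item 0.7 -> new Bin 7
  Item 0.33 -> Bin 4 (now 1.0)
Total bins used = 7

7


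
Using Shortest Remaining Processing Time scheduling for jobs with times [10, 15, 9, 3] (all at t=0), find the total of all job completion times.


Since all jobs arrive at t=0, SRPT equals SPT ordering.
SPT order: [3, 9, 10, 15]
Completion times:
  Job 1: p=3, C=3
  Job 2: p=9, C=12
  Job 3: p=10, C=22
  Job 4: p=15, C=37
Total completion time = 3 + 12 + 22 + 37 = 74

74


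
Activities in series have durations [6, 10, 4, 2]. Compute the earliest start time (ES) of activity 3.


Activity 3 starts after activities 1 through 2 complete.
Predecessor durations: [6, 10]
ES = 6 + 10 = 16

16


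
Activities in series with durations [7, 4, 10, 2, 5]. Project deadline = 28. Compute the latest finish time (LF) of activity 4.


LF(activity 4) = deadline - sum of successor durations
Successors: activities 5 through 5 with durations [5]
Sum of successor durations = 5
LF = 28 - 5 = 23

23


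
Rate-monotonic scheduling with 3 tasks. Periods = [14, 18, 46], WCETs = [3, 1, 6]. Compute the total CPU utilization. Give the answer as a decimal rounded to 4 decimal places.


Compute individual utilizations (exact fractions):
  Task 1: C/T = 3/14 (approx. 0.2143)
  Task 2: C/T = 1/18 (approx. 0.0556)
  Task 3: C/T = 6/46 = 3/23 (approx. 0.1304)
Total utilization U = 3/14 + 1/18 + 3/23 = 580/1449
Rounded to 4 decimal places: U = 0.4003
RM (Liu & Layland) bound for 3 tasks = 0.779763; compare with U = 580/1449 (approx. 0.400276)
U <= bound, so schedulable by RM sufficient condition.

0.4003


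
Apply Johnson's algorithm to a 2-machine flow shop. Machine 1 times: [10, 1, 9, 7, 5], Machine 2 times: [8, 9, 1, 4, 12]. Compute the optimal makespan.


Apply Johnson's rule:
  Group 1 (a <= b): [(2, 1, 9), (5, 5, 12)]
  Group 2 (a > b): [(1, 10, 8), (4, 7, 4), (3, 9, 1)]
Optimal job order: [2, 5, 1, 4, 3]
Schedule:
  Job 2: M1 done at 1, M2 done at 10
  Job 5: M1 done at 6, M2 done at 22
  Job 1: M1 done at 16, M2 done at 30
  Job 4: M1 done at 23, M2 done at 34
  Job 3: M1 done at 32, M2 done at 35
Makespan = 35

35


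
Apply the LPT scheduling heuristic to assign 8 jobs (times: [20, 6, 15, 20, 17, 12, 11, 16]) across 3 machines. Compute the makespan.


Sort jobs in decreasing order (LPT): [20, 20, 17, 16, 15, 12, 11, 6]
Assign each job to the least loaded machine:
  Machine 1: jobs [20, 15], load = 35
  Machine 2: jobs [20, 12, 11], load = 43
  Machine 3: jobs [17, 16, 6], load = 39
Makespan = max load = 43

43


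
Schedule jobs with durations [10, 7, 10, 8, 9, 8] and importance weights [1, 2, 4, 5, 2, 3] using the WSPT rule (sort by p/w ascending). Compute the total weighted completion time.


Compute p/w ratios and sort ascending (WSPT): [(8, 5), (10, 4), (8, 3), (7, 2), (9, 2), (10, 1)]
Compute weighted completion times:
  Job (p=8,w=5): C=8, w*C=5*8=40
  Job (p=10,w=4): C=18, w*C=4*18=72
  Job (p=8,w=3): C=26, w*C=3*26=78
  Job (p=7,w=2): C=33, w*C=2*33=66
  Job (p=9,w=2): C=42, w*C=2*42=84
  Job (p=10,w=1): C=52, w*C=1*52=52
Total weighted completion time = 392

392


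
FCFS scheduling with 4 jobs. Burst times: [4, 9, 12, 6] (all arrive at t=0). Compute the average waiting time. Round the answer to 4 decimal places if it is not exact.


FCFS order (as given): [4, 9, 12, 6]
Waiting times:
  Job 1: wait = 0
  Job 2: wait = 4
  Job 3: wait = 13
  Job 4: wait = 25
Sum of waiting times = 42
Average waiting time = 42/4 = 10.5

10.5


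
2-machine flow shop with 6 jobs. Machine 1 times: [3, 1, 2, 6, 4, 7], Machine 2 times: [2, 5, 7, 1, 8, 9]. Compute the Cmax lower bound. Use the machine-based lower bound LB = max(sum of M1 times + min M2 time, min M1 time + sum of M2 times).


LB1 = sum(M1 times) + min(M2 times) = 23 + 1 = 24
LB2 = min(M1 times) + sum(M2 times) = 1 + 32 = 33
Lower bound = max(LB1, LB2) = max(24, 33) = 33

33


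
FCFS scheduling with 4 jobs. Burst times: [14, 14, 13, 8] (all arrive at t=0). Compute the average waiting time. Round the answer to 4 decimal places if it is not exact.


FCFS order (as given): [14, 14, 13, 8]
Waiting times:
  Job 1: wait = 0
  Job 2: wait = 14
  Job 3: wait = 28
  Job 4: wait = 41
Sum of waiting times = 83
Average waiting time = 83/4 = 20.75

20.75


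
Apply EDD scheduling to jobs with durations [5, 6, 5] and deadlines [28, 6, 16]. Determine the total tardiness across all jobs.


Sort by due date (EDD order): [(6, 6), (5, 16), (5, 28)]
Compute completion times and tardiness:
  Job 1: p=6, d=6, C=6, tardiness=max(0,6-6)=0
  Job 2: p=5, d=16, C=11, tardiness=max(0,11-16)=0
  Job 3: p=5, d=28, C=16, tardiness=max(0,16-28)=0
Total tardiness = 0

0


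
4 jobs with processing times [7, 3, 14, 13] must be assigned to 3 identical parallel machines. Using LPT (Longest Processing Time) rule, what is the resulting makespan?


Sort jobs in decreasing order (LPT): [14, 13, 7, 3]
Assign each job to the least loaded machine:
  Machine 1: jobs [14], load = 14
  Machine 2: jobs [13], load = 13
  Machine 3: jobs [7, 3], load = 10
Makespan = max load = 14

14


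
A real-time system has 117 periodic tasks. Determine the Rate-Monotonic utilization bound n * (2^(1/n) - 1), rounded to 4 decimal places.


Compute 2^(1/117) = 1.0059419185
Subtract 1: 1.0059419185 - 1 = 0.0059419185
Multiply by n: 117 * 0.0059419185 = 0.6952044645
Round to 4 dp: 0.6952

0.6952


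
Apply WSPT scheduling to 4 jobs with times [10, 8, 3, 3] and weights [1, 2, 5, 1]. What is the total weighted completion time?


Compute p/w ratios and sort ascending (WSPT): [(3, 5), (3, 1), (8, 2), (10, 1)]
Compute weighted completion times:
  Job (p=3,w=5): C=3, w*C=5*3=15
  Job (p=3,w=1): C=6, w*C=1*6=6
  Job (p=8,w=2): C=14, w*C=2*14=28
  Job (p=10,w=1): C=24, w*C=1*24=24
Total weighted completion time = 73

73


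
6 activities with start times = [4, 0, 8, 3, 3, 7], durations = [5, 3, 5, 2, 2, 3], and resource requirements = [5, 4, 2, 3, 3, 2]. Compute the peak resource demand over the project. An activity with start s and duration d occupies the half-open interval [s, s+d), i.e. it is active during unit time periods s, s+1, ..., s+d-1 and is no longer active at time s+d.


Each activity i is active on [start_i, start_i + duration_i).
Compute total resource usage per time slot:
  t=0: active resources = [4], total = 4
  t=1: active resources = [4], total = 4
  t=2: active resources = [4], total = 4
  t=3: active resources = [3, 3], total = 6
  t=4: active resources = [5, 3, 3], total = 11
  t=5: active resources = [5], total = 5
  t=6: active resources = [5], total = 5
  t=7: active resources = [5, 2], total = 7
  t=8: active resources = [5, 2, 2], total = 9
  t=9: active resources = [2, 2], total = 4
  t=10: active resources = [2], total = 2
  t=11: active resources = [2], total = 2
  t=12: active resources = [2], total = 2
Peak resource demand = 11

11


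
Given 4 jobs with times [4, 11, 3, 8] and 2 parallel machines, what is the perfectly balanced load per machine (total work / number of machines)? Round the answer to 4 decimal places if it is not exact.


Total processing time = 4 + 11 + 3 + 8 = 26
Number of machines = 2
Ideal balanced load = 26 / 2 = 13.0

13.0


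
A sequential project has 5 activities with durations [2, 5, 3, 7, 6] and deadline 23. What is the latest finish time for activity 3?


LF(activity 3) = deadline - sum of successor durations
Successors: activities 4 through 5 with durations [7, 6]
Sum of successor durations = 13
LF = 23 - 13 = 10

10


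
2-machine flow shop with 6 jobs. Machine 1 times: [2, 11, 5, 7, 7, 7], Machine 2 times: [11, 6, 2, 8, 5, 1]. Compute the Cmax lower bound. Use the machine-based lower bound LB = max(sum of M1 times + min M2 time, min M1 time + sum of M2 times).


LB1 = sum(M1 times) + min(M2 times) = 39 + 1 = 40
LB2 = min(M1 times) + sum(M2 times) = 2 + 33 = 35
Lower bound = max(LB1, LB2) = max(40, 35) = 40

40


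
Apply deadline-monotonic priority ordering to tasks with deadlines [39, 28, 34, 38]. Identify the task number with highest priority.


Sort tasks by relative deadline (ascending):
  Task 2: deadline = 28
  Task 3: deadline = 34
  Task 4: deadline = 38
  Task 1: deadline = 39
Priority order (highest first): [2, 3, 4, 1]
Highest priority task = 2

2


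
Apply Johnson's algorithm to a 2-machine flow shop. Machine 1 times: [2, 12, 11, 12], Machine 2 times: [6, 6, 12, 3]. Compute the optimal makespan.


Apply Johnson's rule:
  Group 1 (a <= b): [(1, 2, 6), (3, 11, 12)]
  Group 2 (a > b): [(2, 12, 6), (4, 12, 3)]
Optimal job order: [1, 3, 2, 4]
Schedule:
  Job 1: M1 done at 2, M2 done at 8
  Job 3: M1 done at 13, M2 done at 25
  Job 2: M1 done at 25, M2 done at 31
  Job 4: M1 done at 37, M2 done at 40
Makespan = 40

40


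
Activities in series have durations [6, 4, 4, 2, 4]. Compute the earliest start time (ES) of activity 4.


Activity 4 starts after activities 1 through 3 complete.
Predecessor durations: [6, 4, 4]
ES = 6 + 4 + 4 = 14

14


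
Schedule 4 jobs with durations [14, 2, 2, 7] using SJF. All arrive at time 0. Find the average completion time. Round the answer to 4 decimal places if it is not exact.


SJF order (ascending): [2, 2, 7, 14]
Completion times:
  Job 1: burst=2, C=2
  Job 2: burst=2, C=4
  Job 3: burst=7, C=11
  Job 4: burst=14, C=25
Average completion = 42/4 = 10.5

10.5


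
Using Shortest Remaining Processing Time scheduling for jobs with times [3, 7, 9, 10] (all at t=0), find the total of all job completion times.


Since all jobs arrive at t=0, SRPT equals SPT ordering.
SPT order: [3, 7, 9, 10]
Completion times:
  Job 1: p=3, C=3
  Job 2: p=7, C=10
  Job 3: p=9, C=19
  Job 4: p=10, C=29
Total completion time = 3 + 10 + 19 + 29 = 61

61


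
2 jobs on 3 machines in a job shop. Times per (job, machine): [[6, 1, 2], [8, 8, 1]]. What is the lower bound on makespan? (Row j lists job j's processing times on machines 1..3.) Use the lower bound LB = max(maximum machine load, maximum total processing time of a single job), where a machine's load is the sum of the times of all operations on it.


Machine loads:
  Machine 1: 6 + 8 = 14
  Machine 2: 1 + 8 = 9
  Machine 3: 2 + 1 = 3
Max machine load = 14
Job totals:
  Job 1: 9
  Job 2: 17
Max job total = 17
Lower bound = max(14, 17) = 17

17


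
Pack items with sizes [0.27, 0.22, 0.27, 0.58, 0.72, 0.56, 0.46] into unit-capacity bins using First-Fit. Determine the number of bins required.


Place items sequentially using First-Fit:
  Item 0.27 -> new Bin 1
  Item 0.22 -> Bin 1 (now 0.49)
  Item 0.27 -> Bin 1 (now 0.76)
  Item 0.58 -> new Bin 2
  Item 0.72 -> new Bin 3
  Item 0.56 -> new Bin 4
  Item 0.46 -> new Bin 5
Total bins used = 5

5


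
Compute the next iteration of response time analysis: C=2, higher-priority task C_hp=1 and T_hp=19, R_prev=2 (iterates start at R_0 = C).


R_next = C + ceil(R_prev / T_hp) * C_hp
ceil(2 / 19) = ceil(0.1053) = 1
Interference = 1 * 1 = 1
R_next = 2 + 1 = 3

3


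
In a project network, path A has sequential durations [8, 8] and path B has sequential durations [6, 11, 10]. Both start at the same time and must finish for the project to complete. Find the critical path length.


Path A total = 8 + 8 = 16
Path B total = 6 + 11 + 10 = 27
Critical path = longest path = max(16, 27) = 27

27


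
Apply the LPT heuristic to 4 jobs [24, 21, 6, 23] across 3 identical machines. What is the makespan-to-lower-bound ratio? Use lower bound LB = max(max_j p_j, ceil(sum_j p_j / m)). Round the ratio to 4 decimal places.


LPT order: [24, 23, 21, 6]
Machine loads after assignment: [24, 23, 27]
LPT makespan = 27
Lower bound = max(max_job, ceil(total/3)) = max(24, 25) = 25
Ratio = 27 / 25 = 1.08

1.08


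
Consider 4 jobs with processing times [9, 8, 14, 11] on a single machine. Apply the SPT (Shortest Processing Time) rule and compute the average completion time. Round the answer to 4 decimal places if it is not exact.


Sort jobs by processing time (SPT order): [8, 9, 11, 14]
Compute completion times sequentially:
  Job 1: processing = 8, completes at 8
  Job 2: processing = 9, completes at 17
  Job 3: processing = 11, completes at 28
  Job 4: processing = 14, completes at 42
Sum of completion times = 95
Average completion time = 95/4 = 23.75

23.75


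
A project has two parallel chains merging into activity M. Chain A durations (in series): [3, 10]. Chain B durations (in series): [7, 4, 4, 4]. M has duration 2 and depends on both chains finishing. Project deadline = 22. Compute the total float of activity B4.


Forward pass: ES(B4) = sum of predecessors on chain B = 15
EF = ES + duration = 15 + 4 = 19
Backward pass: LF(M) = deadline = 22; LS(M) = 22 - 2 = 20
LF(B4) = LS(M) - sum(successors on chain B) = 20 - 0 = 20
LS = LF - duration = 20 - 4 = 16
Total float = LS - ES = 16 - 15 = 1

1


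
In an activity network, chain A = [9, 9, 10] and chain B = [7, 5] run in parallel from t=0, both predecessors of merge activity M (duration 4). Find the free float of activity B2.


ES(B2) = sum of predecessors on chain B = 7
EF(B2) = ES + duration = 7 + 5 = 12
Successor of B2 is M. ES(M) = max(sum(A), sum(B)) = max(28, 12) = 28
Free float = ES(successor) - EF(current) = 28 - 12 = 16

16


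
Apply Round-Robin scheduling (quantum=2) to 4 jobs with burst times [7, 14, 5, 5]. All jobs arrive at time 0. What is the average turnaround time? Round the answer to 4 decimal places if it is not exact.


Time quantum = 2
Execution trace:
  J1 runs 2 units, time = 2
  J2 runs 2 units, time = 4
  J3 runs 2 units, time = 6
  J4 runs 2 units, time = 8
  J1 runs 2 units, time = 10
  J2 runs 2 units, time = 12
  J3 runs 2 units, time = 14
  J4 runs 2 units, time = 16
  J1 runs 2 units, time = 18
  J2 runs 2 units, time = 20
  J3 runs 1 units, time = 21
  J4 runs 1 units, time = 22
  J1 runs 1 units, time = 23
  J2 runs 2 units, time = 25
  J2 runs 2 units, time = 27
  J2 runs 2 units, time = 29
  J2 runs 2 units, time = 31
Finish times: [23, 31, 21, 22]
Average turnaround = 97/4 = 24.25

24.25


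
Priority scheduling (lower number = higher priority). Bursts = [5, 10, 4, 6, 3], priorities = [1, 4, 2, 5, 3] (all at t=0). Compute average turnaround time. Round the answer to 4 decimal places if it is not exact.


Sort by priority (ascending = highest first):
Order: [(1, 5), (2, 4), (3, 3), (4, 10), (5, 6)]
Completion times:
  Priority 1, burst=5, C=5
  Priority 2, burst=4, C=9
  Priority 3, burst=3, C=12
  Priority 4, burst=10, C=22
  Priority 5, burst=6, C=28
Average turnaround = 76/5 = 15.2

15.2


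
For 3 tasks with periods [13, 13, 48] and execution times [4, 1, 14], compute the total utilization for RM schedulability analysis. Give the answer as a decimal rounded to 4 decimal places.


Compute individual utilizations (exact fractions):
  Task 1: C/T = 4/13 (approx. 0.3077)
  Task 2: C/T = 1/13 (approx. 0.0769)
  Task 3: C/T = 14/48 = 7/24 (approx. 0.2917)
Total utilization U = 4/13 + 1/13 + 7/24 = 211/312
Rounded to 4 decimal places: U = 0.6763
RM (Liu & Layland) bound for 3 tasks = 0.779763; compare with U = 211/312 (approx. 0.676282)
U <= bound, so schedulable by RM sufficient condition.

0.6763


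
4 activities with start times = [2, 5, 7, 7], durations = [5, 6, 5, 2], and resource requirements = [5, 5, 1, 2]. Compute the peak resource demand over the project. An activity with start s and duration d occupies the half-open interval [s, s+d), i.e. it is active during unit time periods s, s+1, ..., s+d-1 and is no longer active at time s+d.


Each activity i is active on [start_i, start_i + duration_i).
Compute total resource usage per time slot:
  t=0: active resources = [], total = 0
  t=1: active resources = [], total = 0
  t=2: active resources = [5], total = 5
  t=3: active resources = [5], total = 5
  t=4: active resources = [5], total = 5
  t=5: active resources = [5, 5], total = 10
  t=6: active resources = [5, 5], total = 10
  t=7: active resources = [5, 1, 2], total = 8
  t=8: active resources = [5, 1, 2], total = 8
  t=9: active resources = [5, 1], total = 6
  t=10: active resources = [5, 1], total = 6
  t=11: active resources = [1], total = 1
Peak resource demand = 10

10


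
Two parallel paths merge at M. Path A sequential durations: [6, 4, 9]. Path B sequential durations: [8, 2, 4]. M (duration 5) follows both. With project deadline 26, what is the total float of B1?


Forward pass: ES(B1) = sum of predecessors on chain B = 0
EF = ES + duration = 0 + 8 = 8
Backward pass: LF(M) = deadline = 26; LS(M) = 26 - 5 = 21
LF(B1) = LS(M) - sum(successors on chain B) = 21 - 6 = 15
LS = LF - duration = 15 - 8 = 7
Total float = LS - ES = 7 - 0 = 7

7


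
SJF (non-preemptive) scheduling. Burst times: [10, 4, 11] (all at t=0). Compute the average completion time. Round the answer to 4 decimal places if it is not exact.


SJF order (ascending): [4, 10, 11]
Completion times:
  Job 1: burst=4, C=4
  Job 2: burst=10, C=14
  Job 3: burst=11, C=25
Average completion = 43/3 = 14.3333

14.3333


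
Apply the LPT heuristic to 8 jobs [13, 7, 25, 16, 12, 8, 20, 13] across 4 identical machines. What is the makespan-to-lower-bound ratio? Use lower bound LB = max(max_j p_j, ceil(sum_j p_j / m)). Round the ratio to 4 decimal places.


LPT order: [25, 20, 16, 13, 13, 12, 8, 7]
Machine loads after assignment: [32, 28, 28, 26]
LPT makespan = 32
Lower bound = max(max_job, ceil(total/4)) = max(25, 29) = 29
Ratio = 32 / 29 = 1.1034

1.1034


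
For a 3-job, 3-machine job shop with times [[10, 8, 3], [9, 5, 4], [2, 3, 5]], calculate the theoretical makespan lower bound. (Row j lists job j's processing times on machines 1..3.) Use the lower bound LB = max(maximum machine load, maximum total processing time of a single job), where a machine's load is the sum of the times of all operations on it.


Machine loads:
  Machine 1: 10 + 9 + 2 = 21
  Machine 2: 8 + 5 + 3 = 16
  Machine 3: 3 + 4 + 5 = 12
Max machine load = 21
Job totals:
  Job 1: 21
  Job 2: 18
  Job 3: 10
Max job total = 21
Lower bound = max(21, 21) = 21

21


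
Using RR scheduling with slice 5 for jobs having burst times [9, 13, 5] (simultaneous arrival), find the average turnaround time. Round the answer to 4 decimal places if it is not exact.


Time quantum = 5
Execution trace:
  J1 runs 5 units, time = 5
  J2 runs 5 units, time = 10
  J3 runs 5 units, time = 15
  J1 runs 4 units, time = 19
  J2 runs 5 units, time = 24
  J2 runs 3 units, time = 27
Finish times: [19, 27, 15]
Average turnaround = 61/3 = 20.3333

20.3333


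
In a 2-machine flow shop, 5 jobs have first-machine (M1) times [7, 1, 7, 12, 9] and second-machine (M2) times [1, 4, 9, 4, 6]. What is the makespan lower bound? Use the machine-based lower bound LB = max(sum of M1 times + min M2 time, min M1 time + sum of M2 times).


LB1 = sum(M1 times) + min(M2 times) = 36 + 1 = 37
LB2 = min(M1 times) + sum(M2 times) = 1 + 24 = 25
Lower bound = max(LB1, LB2) = max(37, 25) = 37

37


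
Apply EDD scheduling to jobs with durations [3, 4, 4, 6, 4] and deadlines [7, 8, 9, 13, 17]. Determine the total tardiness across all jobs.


Sort by due date (EDD order): [(3, 7), (4, 8), (4, 9), (6, 13), (4, 17)]
Compute completion times and tardiness:
  Job 1: p=3, d=7, C=3, tardiness=max(0,3-7)=0
  Job 2: p=4, d=8, C=7, tardiness=max(0,7-8)=0
  Job 3: p=4, d=9, C=11, tardiness=max(0,11-9)=2
  Job 4: p=6, d=13, C=17, tardiness=max(0,17-13)=4
  Job 5: p=4, d=17, C=21, tardiness=max(0,21-17)=4
Total tardiness = 10

10


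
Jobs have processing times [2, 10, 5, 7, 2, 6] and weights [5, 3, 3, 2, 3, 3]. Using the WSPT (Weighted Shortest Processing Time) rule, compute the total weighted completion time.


Compute p/w ratios and sort ascending (WSPT): [(2, 5), (2, 3), (5, 3), (6, 3), (10, 3), (7, 2)]
Compute weighted completion times:
  Job (p=2,w=5): C=2, w*C=5*2=10
  Job (p=2,w=3): C=4, w*C=3*4=12
  Job (p=5,w=3): C=9, w*C=3*9=27
  Job (p=6,w=3): C=15, w*C=3*15=45
  Job (p=10,w=3): C=25, w*C=3*25=75
  Job (p=7,w=2): C=32, w*C=2*32=64
Total weighted completion time = 233

233


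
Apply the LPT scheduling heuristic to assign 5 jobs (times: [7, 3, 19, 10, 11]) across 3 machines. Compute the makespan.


Sort jobs in decreasing order (LPT): [19, 11, 10, 7, 3]
Assign each job to the least loaded machine:
  Machine 1: jobs [19], load = 19
  Machine 2: jobs [11, 3], load = 14
  Machine 3: jobs [10, 7], load = 17
Makespan = max load = 19

19


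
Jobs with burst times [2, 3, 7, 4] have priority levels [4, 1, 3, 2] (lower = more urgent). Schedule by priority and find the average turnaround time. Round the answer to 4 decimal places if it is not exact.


Sort by priority (ascending = highest first):
Order: [(1, 3), (2, 4), (3, 7), (4, 2)]
Completion times:
  Priority 1, burst=3, C=3
  Priority 2, burst=4, C=7
  Priority 3, burst=7, C=14
  Priority 4, burst=2, C=16
Average turnaround = 40/4 = 10.0

10.0


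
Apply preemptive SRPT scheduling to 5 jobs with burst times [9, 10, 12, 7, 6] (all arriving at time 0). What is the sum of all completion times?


Since all jobs arrive at t=0, SRPT equals SPT ordering.
SPT order: [6, 7, 9, 10, 12]
Completion times:
  Job 1: p=6, C=6
  Job 2: p=7, C=13
  Job 3: p=9, C=22
  Job 4: p=10, C=32
  Job 5: p=12, C=44
Total completion time = 6 + 13 + 22 + 32 + 44 = 117

117


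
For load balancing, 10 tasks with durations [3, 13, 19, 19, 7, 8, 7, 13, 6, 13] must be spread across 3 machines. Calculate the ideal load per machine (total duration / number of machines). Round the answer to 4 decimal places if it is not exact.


Total processing time = 3 + 13 + 19 + 19 + 7 + 8 + 7 + 13 + 6 + 13 = 108
Number of machines = 3
Ideal balanced load = 108 / 3 = 36.0

36.0


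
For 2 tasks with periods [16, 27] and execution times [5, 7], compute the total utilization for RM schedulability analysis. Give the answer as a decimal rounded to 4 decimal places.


Compute individual utilizations (exact fractions):
  Task 1: C/T = 5/16 (approx. 0.3125)
  Task 2: C/T = 7/27 (approx. 0.2593)
Total utilization U = 5/16 + 7/27 = 247/432
Rounded to 4 decimal places: U = 0.5718
RM (Liu & Layland) bound for 2 tasks = 0.828427; compare with U = 247/432 (approx. 0.571759)
U <= bound, so schedulable by RM sufficient condition.

0.5718


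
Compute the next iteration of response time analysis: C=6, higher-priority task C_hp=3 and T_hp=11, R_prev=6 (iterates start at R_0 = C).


R_next = C + ceil(R_prev / T_hp) * C_hp
ceil(6 / 11) = ceil(0.5455) = 1
Interference = 1 * 3 = 3
R_next = 6 + 3 = 9

9


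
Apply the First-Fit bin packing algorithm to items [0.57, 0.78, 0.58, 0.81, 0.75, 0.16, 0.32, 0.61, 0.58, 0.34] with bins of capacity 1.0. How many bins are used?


Place items sequentially using First-Fit:
  Item 0.57 -> new Bin 1
  Item 0.78 -> new Bin 2
  Item 0.58 -> new Bin 3
  Item 0.81 -> new Bin 4
  Item 0.75 -> new Bin 5
  Item 0.16 -> Bin 1 (now 0.73)
  Item 0.32 -> Bin 3 (now 0.9)
  Item 0.61 -> new Bin 6
  Item 0.58 -> new Bin 7
  Item 0.34 -> Bin 6 (now 0.95)
Total bins used = 7

7


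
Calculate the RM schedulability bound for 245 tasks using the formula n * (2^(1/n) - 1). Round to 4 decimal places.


Compute 2^(1/245) = 1.0028331781
Subtract 1: 1.0028331781 - 1 = 0.0028331781
Multiply by n: 245 * 0.0028331781 = 0.6941286345
Round to 4 dp: 0.6941

0.6941


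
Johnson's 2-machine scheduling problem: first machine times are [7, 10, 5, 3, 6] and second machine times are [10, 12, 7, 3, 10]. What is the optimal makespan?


Apply Johnson's rule:
  Group 1 (a <= b): [(4, 3, 3), (3, 5, 7), (5, 6, 10), (1, 7, 10), (2, 10, 12)]
  Group 2 (a > b): []
Optimal job order: [4, 3, 5, 1, 2]
Schedule:
  Job 4: M1 done at 3, M2 done at 6
  Job 3: M1 done at 8, M2 done at 15
  Job 5: M1 done at 14, M2 done at 25
  Job 1: M1 done at 21, M2 done at 35
  Job 2: M1 done at 31, M2 done at 47
Makespan = 47

47


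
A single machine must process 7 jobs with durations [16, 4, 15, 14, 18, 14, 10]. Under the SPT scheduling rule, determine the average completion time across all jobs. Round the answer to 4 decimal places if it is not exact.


Sort jobs by processing time (SPT order): [4, 10, 14, 14, 15, 16, 18]
Compute completion times sequentially:
  Job 1: processing = 4, completes at 4
  Job 2: processing = 10, completes at 14
  Job 3: processing = 14, completes at 28
  Job 4: processing = 14, completes at 42
  Job 5: processing = 15, completes at 57
  Job 6: processing = 16, completes at 73
  Job 7: processing = 18, completes at 91
Sum of completion times = 309
Average completion time = 309/7 = 44.1429

44.1429


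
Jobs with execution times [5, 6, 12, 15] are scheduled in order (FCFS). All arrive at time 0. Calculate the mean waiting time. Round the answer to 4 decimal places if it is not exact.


FCFS order (as given): [5, 6, 12, 15]
Waiting times:
  Job 1: wait = 0
  Job 2: wait = 5
  Job 3: wait = 11
  Job 4: wait = 23
Sum of waiting times = 39
Average waiting time = 39/4 = 9.75

9.75


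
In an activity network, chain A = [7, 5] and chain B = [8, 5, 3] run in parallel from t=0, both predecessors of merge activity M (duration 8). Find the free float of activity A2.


ES(A2) = sum of predecessors on chain A = 7
EF(A2) = ES + duration = 7 + 5 = 12
Successor of A2 is M. ES(M) = max(sum(A), sum(B)) = max(12, 16) = 16
Free float = ES(successor) - EF(current) = 16 - 12 = 4

4


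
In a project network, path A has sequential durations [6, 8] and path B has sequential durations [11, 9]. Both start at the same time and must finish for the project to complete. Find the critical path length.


Path A total = 6 + 8 = 14
Path B total = 11 + 9 = 20
Critical path = longest path = max(14, 20) = 20

20


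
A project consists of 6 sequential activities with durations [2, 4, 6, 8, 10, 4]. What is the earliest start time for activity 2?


Activity 2 starts after activities 1 through 1 complete.
Predecessor durations: [2]
ES = 2 = 2

2


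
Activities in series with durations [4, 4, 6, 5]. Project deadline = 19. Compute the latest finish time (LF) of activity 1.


LF(activity 1) = deadline - sum of successor durations
Successors: activities 2 through 4 with durations [4, 6, 5]
Sum of successor durations = 15
LF = 19 - 15 = 4

4


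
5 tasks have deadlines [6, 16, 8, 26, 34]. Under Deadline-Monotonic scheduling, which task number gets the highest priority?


Sort tasks by relative deadline (ascending):
  Task 1: deadline = 6
  Task 3: deadline = 8
  Task 2: deadline = 16
  Task 4: deadline = 26
  Task 5: deadline = 34
Priority order (highest first): [1, 3, 2, 4, 5]
Highest priority task = 1

1


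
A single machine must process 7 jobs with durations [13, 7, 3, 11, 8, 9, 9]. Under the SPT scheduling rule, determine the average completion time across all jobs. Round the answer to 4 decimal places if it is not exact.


Sort jobs by processing time (SPT order): [3, 7, 8, 9, 9, 11, 13]
Compute completion times sequentially:
  Job 1: processing = 3, completes at 3
  Job 2: processing = 7, completes at 10
  Job 3: processing = 8, completes at 18
  Job 4: processing = 9, completes at 27
  Job 5: processing = 9, completes at 36
  Job 6: processing = 11, completes at 47
  Job 7: processing = 13, completes at 60
Sum of completion times = 201
Average completion time = 201/7 = 28.7143

28.7143


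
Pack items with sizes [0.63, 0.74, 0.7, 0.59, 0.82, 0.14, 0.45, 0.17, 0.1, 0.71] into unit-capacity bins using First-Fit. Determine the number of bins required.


Place items sequentially using First-Fit:
  Item 0.63 -> new Bin 1
  Item 0.74 -> new Bin 2
  Item 0.7 -> new Bin 3
  Item 0.59 -> new Bin 4
  Item 0.82 -> new Bin 5
  Item 0.14 -> Bin 1 (now 0.77)
  Item 0.45 -> new Bin 6
  Item 0.17 -> Bin 1 (now 0.94)
  Item 0.1 -> Bin 2 (now 0.84)
  Item 0.71 -> new Bin 7
Total bins used = 7

7


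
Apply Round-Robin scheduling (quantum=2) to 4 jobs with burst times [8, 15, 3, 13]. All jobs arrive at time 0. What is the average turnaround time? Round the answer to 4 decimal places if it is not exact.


Time quantum = 2
Execution trace:
  J1 runs 2 units, time = 2
  J2 runs 2 units, time = 4
  J3 runs 2 units, time = 6
  J4 runs 2 units, time = 8
  J1 runs 2 units, time = 10
  J2 runs 2 units, time = 12
  J3 runs 1 units, time = 13
  J4 runs 2 units, time = 15
  J1 runs 2 units, time = 17
  J2 runs 2 units, time = 19
  J4 runs 2 units, time = 21
  J1 runs 2 units, time = 23
  J2 runs 2 units, time = 25
  J4 runs 2 units, time = 27
  J2 runs 2 units, time = 29
  J4 runs 2 units, time = 31
  J2 runs 2 units, time = 33
  J4 runs 2 units, time = 35
  J2 runs 2 units, time = 37
  J4 runs 1 units, time = 38
  J2 runs 1 units, time = 39
Finish times: [23, 39, 13, 38]
Average turnaround = 113/4 = 28.25

28.25


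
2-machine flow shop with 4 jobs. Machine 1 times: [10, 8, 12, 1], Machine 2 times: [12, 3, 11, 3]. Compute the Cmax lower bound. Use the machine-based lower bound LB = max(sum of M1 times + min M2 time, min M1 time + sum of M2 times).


LB1 = sum(M1 times) + min(M2 times) = 31 + 3 = 34
LB2 = min(M1 times) + sum(M2 times) = 1 + 29 = 30
Lower bound = max(LB1, LB2) = max(34, 30) = 34

34


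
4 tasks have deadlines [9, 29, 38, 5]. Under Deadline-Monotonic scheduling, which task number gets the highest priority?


Sort tasks by relative deadline (ascending):
  Task 4: deadline = 5
  Task 1: deadline = 9
  Task 2: deadline = 29
  Task 3: deadline = 38
Priority order (highest first): [4, 1, 2, 3]
Highest priority task = 4

4


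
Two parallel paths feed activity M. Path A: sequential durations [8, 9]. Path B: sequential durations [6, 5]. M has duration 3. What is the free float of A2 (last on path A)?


ES(A2) = sum of predecessors on chain A = 8
EF(A2) = ES + duration = 8 + 9 = 17
Successor of A2 is M. ES(M) = max(sum(A), sum(B)) = max(17, 11) = 17
Free float = ES(successor) - EF(current) = 17 - 17 = 0

0


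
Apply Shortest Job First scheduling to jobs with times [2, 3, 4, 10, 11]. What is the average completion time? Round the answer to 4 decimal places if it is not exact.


SJF order (ascending): [2, 3, 4, 10, 11]
Completion times:
  Job 1: burst=2, C=2
  Job 2: burst=3, C=5
  Job 3: burst=4, C=9
  Job 4: burst=10, C=19
  Job 5: burst=11, C=30
Average completion = 65/5 = 13.0

13.0


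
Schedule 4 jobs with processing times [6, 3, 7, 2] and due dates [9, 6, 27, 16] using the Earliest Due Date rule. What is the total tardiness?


Sort by due date (EDD order): [(3, 6), (6, 9), (2, 16), (7, 27)]
Compute completion times and tardiness:
  Job 1: p=3, d=6, C=3, tardiness=max(0,3-6)=0
  Job 2: p=6, d=9, C=9, tardiness=max(0,9-9)=0
  Job 3: p=2, d=16, C=11, tardiness=max(0,11-16)=0
  Job 4: p=7, d=27, C=18, tardiness=max(0,18-27)=0
Total tardiness = 0

0


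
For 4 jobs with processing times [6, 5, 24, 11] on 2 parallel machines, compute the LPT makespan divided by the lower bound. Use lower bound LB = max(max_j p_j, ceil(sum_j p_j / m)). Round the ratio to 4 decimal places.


LPT order: [24, 11, 6, 5]
Machine loads after assignment: [24, 22]
LPT makespan = 24
Lower bound = max(max_job, ceil(total/2)) = max(24, 23) = 24
Ratio = 24 / 24 = 1.0

1.0


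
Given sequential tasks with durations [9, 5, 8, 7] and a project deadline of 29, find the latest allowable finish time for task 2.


LF(activity 2) = deadline - sum of successor durations
Successors: activities 3 through 4 with durations [8, 7]
Sum of successor durations = 15
LF = 29 - 15 = 14

14


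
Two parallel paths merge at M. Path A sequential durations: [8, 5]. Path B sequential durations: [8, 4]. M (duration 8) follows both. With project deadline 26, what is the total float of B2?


Forward pass: ES(B2) = sum of predecessors on chain B = 8
EF = ES + duration = 8 + 4 = 12
Backward pass: LF(M) = deadline = 26; LS(M) = 26 - 8 = 18
LF(B2) = LS(M) - sum(successors on chain B) = 18 - 0 = 18
LS = LF - duration = 18 - 4 = 14
Total float = LS - ES = 14 - 8 = 6

6
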